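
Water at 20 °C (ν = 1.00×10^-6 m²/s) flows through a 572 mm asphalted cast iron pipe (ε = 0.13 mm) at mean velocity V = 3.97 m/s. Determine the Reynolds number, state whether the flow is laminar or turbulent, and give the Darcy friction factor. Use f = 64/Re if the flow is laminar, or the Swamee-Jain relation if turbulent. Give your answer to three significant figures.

Re ≈ 2.27×10^6; turbulent; f ≈ 0.0146

Re = VD/ν = 3.970·0.572/1.00×10^-6 = 2.27×10^6
Re > 4000 → turbulent; ε/D = 2.27×10^-4
Swamee-Jain: f = 0.01458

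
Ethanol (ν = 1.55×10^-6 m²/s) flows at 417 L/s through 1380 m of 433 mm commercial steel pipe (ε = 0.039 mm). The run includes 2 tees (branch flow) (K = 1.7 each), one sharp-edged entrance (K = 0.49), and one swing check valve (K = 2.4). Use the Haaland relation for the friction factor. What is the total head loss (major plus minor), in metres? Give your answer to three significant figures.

H_L ≈ 20.1 m

V = 4Q/(πD²) = 2.832 m/s; V²/2g = 0.4087 m
Re = 7.91×10^5, ε/D = 9.01×10^-5 → f = 0.01346 (Haaland)
Major: h_f = f(L/D)·V²/2g = 0.01346·3187·0.4087 = 17.54 m
Minor: ΣK = 6.29; h_m = ΣK·V²/2g = 2.571 m
Total H_L = 17.54 + 2.571 = 20.11 m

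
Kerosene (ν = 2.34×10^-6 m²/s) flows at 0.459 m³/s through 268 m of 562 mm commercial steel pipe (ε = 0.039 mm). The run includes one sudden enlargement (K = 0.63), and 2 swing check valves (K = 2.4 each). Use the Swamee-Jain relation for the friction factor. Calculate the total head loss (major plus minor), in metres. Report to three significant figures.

H_L ≈ 2.14 m

V = 4Q/(πD²) = 1.850 m/s; V²/2g = 0.1745 m
Re = 4.44×10^5, ε/D = 6.94×10^-5 → f = 0.01431 (Swamee-Jain)
Major: h_f = f(L/D)·V²/2g = 0.01431·476.9·0.1745 = 1.191 m
Minor: ΣK = 5.43; h_m = ΣK·V²/2g = 0.9475 m
Total H_L = 1.191 + 0.9475 = 2.139 m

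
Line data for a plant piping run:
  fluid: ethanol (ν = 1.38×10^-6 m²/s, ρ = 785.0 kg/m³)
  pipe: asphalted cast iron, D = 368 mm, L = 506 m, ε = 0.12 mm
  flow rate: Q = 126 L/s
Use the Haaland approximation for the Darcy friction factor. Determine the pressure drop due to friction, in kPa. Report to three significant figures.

V = 4Q/(πD²) = 4·0.126/(π·0.368²) = 1.185 m/s
Re = VD/ν = 1.185·0.368/1.38×10^-6 = 3.16×10^5 → turbulent
ε/D = 0.12/368 = 3.26×10^-4
Haaland: f = 0.01691
h_f = f(L/D)V²/(2g) = 0.01691·(506/0.368)·1.185²/(2·9.81) = 1.663 m
Δp = ρg·h_f = 785.0·9.81·1.663 = 12.81 kPa

Δp ≈ 12.8 kPa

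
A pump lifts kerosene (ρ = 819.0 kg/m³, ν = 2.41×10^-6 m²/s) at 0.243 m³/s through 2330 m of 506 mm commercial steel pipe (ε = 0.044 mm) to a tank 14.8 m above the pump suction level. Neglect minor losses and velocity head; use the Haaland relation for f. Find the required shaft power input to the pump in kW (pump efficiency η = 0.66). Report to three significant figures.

V = 4Q/(πD²) = 1.208 m/s; Re = 2.54×10^5; ε/D = 8.70×10^-5; f = 0.01550
h_f = f(L/D)V²/2g = 5.312 m
Total head H = z + h_f = 14.8 + 5.312 = 20.11 m
P_hyd = ρgQH = 819.0·9.81·0.243·20.11 = 39.27 kW
P_shaft = P_hyd/η = 39.27/0.66 = 59.49 kW

P_shaft ≈ 59.5 kW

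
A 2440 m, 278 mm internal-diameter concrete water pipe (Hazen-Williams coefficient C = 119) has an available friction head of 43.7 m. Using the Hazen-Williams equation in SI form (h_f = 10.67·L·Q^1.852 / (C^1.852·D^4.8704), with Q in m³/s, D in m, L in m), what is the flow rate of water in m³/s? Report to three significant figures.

Q ≈ 0.130 m³/s

Rearranging: Q = [h_f·C^1.852·D^4.8704 / (10.67·L)]^(1/1.852)
Q = [43.7·119^1.852·0.278^4.8704 / (10.67·2440)]^0.540 = 0.1303 m³/s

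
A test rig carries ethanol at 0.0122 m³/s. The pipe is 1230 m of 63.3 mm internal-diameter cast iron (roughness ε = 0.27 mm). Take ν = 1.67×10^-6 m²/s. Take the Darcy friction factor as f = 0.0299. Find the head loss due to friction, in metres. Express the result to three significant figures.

V = 4Q/(πD²) = 4·0.0122/(π·0.0633²) = 3.877 m/s
h_f = f(L/D)V²/(2g) = 0.02990·(1230/0.0633)·3.877²/(2·9.81) = 445.0 m

h_f ≈ 445 m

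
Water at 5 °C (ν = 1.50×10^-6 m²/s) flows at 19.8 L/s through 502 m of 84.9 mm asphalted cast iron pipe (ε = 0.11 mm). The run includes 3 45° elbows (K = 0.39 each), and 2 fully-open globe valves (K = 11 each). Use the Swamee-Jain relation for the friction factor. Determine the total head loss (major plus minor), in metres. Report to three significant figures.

V = 4Q/(πD²) = 3.498 m/s; V²/2g = 0.6235 m
Re = 1.98×10^5, ε/D = 0.00130 → f = 0.02230 (Swamee-Jain)
Major: h_f = f(L/D)·V²/2g = 0.02230·5913·0.6235 = 82.20 m
Minor: ΣK = 23.2; h_m = ΣK·V²/2g = 14.45 m
Total H_L = 82.20 + 14.45 = 96.65 m

H_L ≈ 96.6 m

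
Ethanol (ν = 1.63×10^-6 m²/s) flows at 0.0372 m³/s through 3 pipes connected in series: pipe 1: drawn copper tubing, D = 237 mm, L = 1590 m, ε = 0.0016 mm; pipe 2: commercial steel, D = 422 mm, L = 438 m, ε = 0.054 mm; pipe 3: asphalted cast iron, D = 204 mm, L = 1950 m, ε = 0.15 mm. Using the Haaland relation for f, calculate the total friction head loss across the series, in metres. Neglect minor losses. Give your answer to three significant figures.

Pipe 1: V = 0.8433 m/s, Re = 1.23×10^5, ε/D = 6.75×10^-6, f = 0.01712, h_1 = f(L/D)V²/2g = 4.162 m
Pipe 2: V = 0.2660 m/s, Re = 6.89×10^4, ε/D = 1.28×10^-4, f = 0.01975, h_2 = f(L/D)V²/2g = 0.07391 m
Pipe 3: V = 1.138 m/s, Re = 1.42×10^5, ε/D = 7.35×10^-4, f = 0.02031, h_3 = f(L/D)V²/2g = 12.81 m
Series → Q common, losses add: H = Σh = 17.05 m

H ≈ 17.1 m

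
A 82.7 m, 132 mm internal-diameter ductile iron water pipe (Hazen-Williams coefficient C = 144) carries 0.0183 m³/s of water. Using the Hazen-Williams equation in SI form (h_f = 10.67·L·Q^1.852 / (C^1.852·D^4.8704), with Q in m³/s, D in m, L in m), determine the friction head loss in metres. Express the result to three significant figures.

h_f ≈ 1.03 m

h_f = 10.67·82.7·0.0183^1.852 / (144^1.852·0.132^4.8704) = 1.032 m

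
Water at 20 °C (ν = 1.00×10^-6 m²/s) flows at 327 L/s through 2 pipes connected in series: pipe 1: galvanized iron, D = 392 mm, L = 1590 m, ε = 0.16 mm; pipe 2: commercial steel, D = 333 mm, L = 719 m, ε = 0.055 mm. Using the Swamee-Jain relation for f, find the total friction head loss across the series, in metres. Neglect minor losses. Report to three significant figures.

Pipe 1: V = 2.709 m/s, Re = 1.06×10^6, ε/D = 4.08×10^-4, f = 0.01661, h_1 = f(L/D)V²/2g = 25.21 m
Pipe 2: V = 3.755 m/s, Re = 1.25×10^6, ε/D = 1.65×10^-4, f = 0.01418, h_2 = f(L/D)V²/2g = 22.00 m
Series → Q common, losses add: H = Σh = 47.21 m

H ≈ 47.2 m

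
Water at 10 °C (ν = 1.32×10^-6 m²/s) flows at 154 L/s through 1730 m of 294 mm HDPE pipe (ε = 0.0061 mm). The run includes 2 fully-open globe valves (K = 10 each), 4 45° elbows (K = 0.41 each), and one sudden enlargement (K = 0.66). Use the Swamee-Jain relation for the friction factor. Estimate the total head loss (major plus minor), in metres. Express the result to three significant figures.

V = 4Q/(πD²) = 2.268 m/s; V²/2g = 0.2623 m
Re = 5.05×10^5, ε/D = 2.07×10^-5 → f = 0.01340 (Swamee-Jain)
Major: h_f = f(L/D)·V²/2g = 0.01340·5884·0.2623 = 20.67 m
Minor: ΣK = 22.3; h_m = ΣK·V²/2g = 5.849 m
Total H_L = 20.67 + 5.849 = 26.52 m

H_L ≈ 26.5 m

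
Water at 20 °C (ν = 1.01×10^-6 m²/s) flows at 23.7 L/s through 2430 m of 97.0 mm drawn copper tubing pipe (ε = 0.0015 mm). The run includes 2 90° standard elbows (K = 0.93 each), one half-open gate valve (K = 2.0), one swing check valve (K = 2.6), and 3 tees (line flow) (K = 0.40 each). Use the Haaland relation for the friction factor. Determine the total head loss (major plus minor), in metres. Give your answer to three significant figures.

V = 4Q/(πD²) = 3.207 m/s; V²/2g = 0.5242 m
Re = 3.08×10^5, ε/D = 1.55×10^-5 → f = 0.01440 (Haaland)
Major: h_f = f(L/D)·V²/2g = 0.01440·25052·0.5242 = 189.1 m
Minor: ΣK = 7.66; h_m = ΣK·V²/2g = 4.016 m
Total H_L = 189.1 + 4.016 = 193.1 m

H_L ≈ 193 m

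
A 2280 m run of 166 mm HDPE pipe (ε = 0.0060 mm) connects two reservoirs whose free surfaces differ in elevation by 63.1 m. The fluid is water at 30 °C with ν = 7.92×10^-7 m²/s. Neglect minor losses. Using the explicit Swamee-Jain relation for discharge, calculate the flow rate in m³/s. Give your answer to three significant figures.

Swamee-Jain (Type II): Q = -0.965·√(gD⁵h_f/L)·ln[ε/(3.7D) + √(3.17ν²L/(gD³h_f))]
√(gD⁵h_f/L) = √(9.81·0.166⁵·63.1/2280) = 0.005850
ε/(3.7D) = 9.77×10^-6; √(3.17ν²L/(gD³h_f)) = 4.00×10^-5
Q = -0.965·0.005850·ln(4.978×10^-5) = 0.05593 m³/s
Check: V = 2.58 m/s, Re = 5.42×10^5, f = 0.01348, h_f = 63.0 m ≈ 63.1 m ✓

Q ≈ 0.0559 m³/s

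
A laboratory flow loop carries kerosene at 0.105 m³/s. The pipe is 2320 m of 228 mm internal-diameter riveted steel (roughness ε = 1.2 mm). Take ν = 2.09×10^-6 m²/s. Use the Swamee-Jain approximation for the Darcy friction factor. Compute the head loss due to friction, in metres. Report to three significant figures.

V = 4Q/(πD²) = 4·0.105/(π·0.228²) = 2.572 m/s
Re = VD/ν = 2.572·0.228/2.09×10^-6 = 2.81×10^5 → turbulent
ε/D = 1.2/228 = 0.00526
Swamee-Jain: f = 0.03131
h_f = f(L/D)V²/(2g) = 0.03131·(2320/0.228)·2.572²/(2·9.81) = 107.4 m

h_f ≈ 107 m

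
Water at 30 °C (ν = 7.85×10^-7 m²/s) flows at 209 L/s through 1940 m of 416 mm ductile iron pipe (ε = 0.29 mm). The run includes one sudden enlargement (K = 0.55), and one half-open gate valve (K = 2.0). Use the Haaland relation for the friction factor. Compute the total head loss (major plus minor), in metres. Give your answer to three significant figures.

H_L ≈ 10.7 m

V = 4Q/(πD²) = 1.538 m/s; V²/2g = 0.1205 m
Re = 8.15×10^5, ε/D = 6.97×10^-4 → f = 0.01848 (Haaland)
Major: h_f = f(L/D)·V²/2g = 0.01848·4663·0.1205 = 10.38 m
Minor: ΣK = 2.55; h_m = ΣK·V²/2g = 0.3073 m
Total H_L = 10.38 + 0.3073 = 10.69 m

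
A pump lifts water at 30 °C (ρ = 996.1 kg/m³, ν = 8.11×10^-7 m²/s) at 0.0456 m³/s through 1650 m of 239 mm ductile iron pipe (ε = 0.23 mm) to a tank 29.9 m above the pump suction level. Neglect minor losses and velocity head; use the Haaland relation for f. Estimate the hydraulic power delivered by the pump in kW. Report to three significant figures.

P_hyd ≈ 16.6 kW

V = 4Q/(πD²) = 1.016 m/s; Re = 3.00×10^5; ε/D = 9.62×10^-4; f = 0.02037
h_f = f(L/D)V²/2g = 7.403 m
Total head H = z + h_f = 29.9 + 7.403 = 37.30 m
P_hyd = ρgQH = 996.1·9.81·0.0456·37.30 = 16.62 kW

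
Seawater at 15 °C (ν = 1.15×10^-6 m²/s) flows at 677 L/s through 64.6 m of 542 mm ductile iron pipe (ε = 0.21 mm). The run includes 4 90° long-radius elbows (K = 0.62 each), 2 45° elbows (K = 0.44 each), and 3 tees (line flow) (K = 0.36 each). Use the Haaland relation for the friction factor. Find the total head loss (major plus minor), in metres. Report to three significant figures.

V = 4Q/(πD²) = 2.934 m/s; V²/2g = 0.4388 m
Re = 1.38×10^6, ε/D = 3.87×10^-4 → f = 0.01620 (Haaland)
Major: h_f = f(L/D)·V²/2g = 0.01620·119.2·0.4388 = 0.8475 m
Minor: ΣK = 4.44; h_m = ΣK·V²/2g = 1.948 m
Total H_L = 0.8475 + 1.948 = 2.796 m

H_L ≈ 2.80 m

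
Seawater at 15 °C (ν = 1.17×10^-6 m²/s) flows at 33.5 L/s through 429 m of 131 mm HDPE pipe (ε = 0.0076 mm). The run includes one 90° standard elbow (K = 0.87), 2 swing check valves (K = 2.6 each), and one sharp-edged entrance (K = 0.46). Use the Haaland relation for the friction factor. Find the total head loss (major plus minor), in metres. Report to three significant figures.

V = 4Q/(πD²) = 2.485 m/s; V²/2g = 0.3149 m
Re = 2.78×10^5, ε/D = 5.80×10^-5 → f = 0.01503 (Haaland)
Major: h_f = f(L/D)·V²/2g = 0.01503·3275·0.3149 = 15.50 m
Minor: ΣK = 6.53; h_m = ΣK·V²/2g = 2.056 m
Total H_L = 15.50 + 2.056 = 17.56 m

H_L ≈ 17.6 m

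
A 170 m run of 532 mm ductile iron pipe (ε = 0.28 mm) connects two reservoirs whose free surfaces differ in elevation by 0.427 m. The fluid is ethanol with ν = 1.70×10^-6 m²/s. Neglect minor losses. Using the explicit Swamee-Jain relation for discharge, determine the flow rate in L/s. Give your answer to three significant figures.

Q ≈ 268 L/s

Swamee-Jain (Type II): Q = -0.965·√(gD⁵h_f/L)·ln[ε/(3.7D) + √(3.17ν²L/(gD³h_f))]
√(gD⁵h_f/L) = √(9.81·0.532⁵·0.427/170) = 0.03240
ε/(3.7D) = 1.42×10^-4; √(3.17ν²L/(gD³h_f)) = 4.97×10^-5
Q = -0.965·0.03240·ln(1.919×10^-4) = 0.2676 m³/s
Check: V = 1.20 m/s, Re = 3.77×10^5, f = 0.01821, h_f = 0.430 m ≈ 0.427 m ✓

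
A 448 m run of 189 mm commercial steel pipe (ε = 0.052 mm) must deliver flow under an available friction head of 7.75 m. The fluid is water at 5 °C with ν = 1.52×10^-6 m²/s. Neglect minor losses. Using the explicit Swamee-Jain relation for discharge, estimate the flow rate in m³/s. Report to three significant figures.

Q ≈ 0.0542 m³/s

Swamee-Jain (Type II): Q = -0.965·√(gD⁵h_f/L)·ln[ε/(3.7D) + √(3.17ν²L/(gD³h_f))]
√(gD⁵h_f/L) = √(9.81·0.189⁵·7.75/448) = 0.006397
ε/(3.7D) = 7.44×10^-5; √(3.17ν²L/(gD³h_f)) = 8.00×10^-5
Q = -0.965·0.006397·ln(1.543×10^-4) = 0.05418 m³/s
Check: V = 1.93 m/s, Re = 2.40×10^5, f = 0.01727, h_f = 7.78 m ≈ 7.75 m ✓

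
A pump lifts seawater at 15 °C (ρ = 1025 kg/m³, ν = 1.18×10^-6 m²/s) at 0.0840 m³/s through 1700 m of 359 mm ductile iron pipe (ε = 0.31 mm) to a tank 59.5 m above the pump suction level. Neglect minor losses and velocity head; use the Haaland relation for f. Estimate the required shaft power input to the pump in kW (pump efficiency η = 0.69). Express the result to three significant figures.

V = 4Q/(πD²) = 0.8299 m/s; Re = 2.52×10^5; ε/D = 8.64×10^-4; f = 0.02009
h_f = f(L/D)V²/2g = 3.339 m
Total head H = z + h_f = 59.5 + 3.339 = 62.84 m
P_hyd = ρgQH = 1025·9.81·0.0840·62.84 = 53.08 kW
P_shaft = P_hyd/η = 53.08/0.69 = 76.92 kW

P_shaft ≈ 76.9 kW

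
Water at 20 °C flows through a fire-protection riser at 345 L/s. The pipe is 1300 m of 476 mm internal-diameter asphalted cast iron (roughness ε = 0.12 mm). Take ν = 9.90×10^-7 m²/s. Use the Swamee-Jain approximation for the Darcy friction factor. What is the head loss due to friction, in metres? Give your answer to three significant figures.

V = 4Q/(πD²) = 4·0.345/(π·0.476²) = 1.939 m/s
Re = VD/ν = 1.939·0.476/9.90×10^-7 = 9.32×10^5 → turbulent
ε/D = 0.12/476 = 2.52×10^-4
Swamee-Jain: f = 0.01536
h_f = f(L/D)V²/(2g) = 0.01536·(1300/0.476)·1.939²/(2·9.81) = 8.038 m

h_f ≈ 8.04 m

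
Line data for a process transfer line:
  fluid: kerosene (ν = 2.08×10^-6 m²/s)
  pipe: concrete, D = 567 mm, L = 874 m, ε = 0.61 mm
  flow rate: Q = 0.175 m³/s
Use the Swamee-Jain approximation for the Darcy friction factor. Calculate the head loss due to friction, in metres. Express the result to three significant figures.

V = 4Q/(πD²) = 4·0.175/(π·0.567²) = 0.6931 m/s
Re = VD/ν = 0.6931·0.567/2.08×10^-6 = 1.89×10^5 → turbulent
ε/D = 0.61/567 = 0.00108
Swamee-Jain: f = 0.02156
h_f = f(L/D)V²/(2g) = 0.02156·(874/0.567)·0.6931²/(2·9.81) = 0.8136 m

h_f ≈ 0.814 m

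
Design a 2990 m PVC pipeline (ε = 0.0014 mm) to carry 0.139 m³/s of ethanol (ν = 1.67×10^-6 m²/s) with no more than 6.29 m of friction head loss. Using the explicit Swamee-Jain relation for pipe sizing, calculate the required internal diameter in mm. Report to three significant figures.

D ≈ 414 mm

Swamee-Jain (Type III): D = 0.66·[ε^1.25·(LQ²/(gh_f))^4.75 + ν·Q^9.4·(L/(gh_f))^5.2]^0.04
LQ²/(gh_f) = 0.9362; L/(gh_f) = 48.46
Term 1 = ε^1.25·(…)^4.75 = 3.52×10^-8; Term 2 = ν·Q^9.4·(…)^5.2 = 8.53×10^-6
D = 0.66·(3.52×10^-8 + 8.53×10^-6)^0.04 = 0.4139 m = 414 mm
Check: V = 1.03 m/s, Re = 2.56×10^5, f = 0.01485, h_f = 5.84 m ≈ 6.29 m ✓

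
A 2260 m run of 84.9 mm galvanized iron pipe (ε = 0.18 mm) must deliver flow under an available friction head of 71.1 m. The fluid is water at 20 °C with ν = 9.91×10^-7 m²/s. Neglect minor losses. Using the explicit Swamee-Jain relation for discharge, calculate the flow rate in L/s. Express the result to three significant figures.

Q ≈ 8.18 L/s

Swamee-Jain (Type II): Q = -0.965·√(gD⁵h_f/L)·ln[ε/(3.7D) + √(3.17ν²L/(gD³h_f))]
√(gD⁵h_f/L) = √(9.81·0.0849⁵·71.1/2260) = 0.001167
ε/(3.7D) = 5.73×10^-4; √(3.17ν²L/(gD³h_f)) = 1.28×10^-4
Q = -0.965·0.001167·ln(7.014×10^-4) = 0.008177 m³/s
Check: V = 1.44 m/s, Re = 1.24×10^5, f = 0.02534, h_f = 71.7 m ≈ 71.1 m ✓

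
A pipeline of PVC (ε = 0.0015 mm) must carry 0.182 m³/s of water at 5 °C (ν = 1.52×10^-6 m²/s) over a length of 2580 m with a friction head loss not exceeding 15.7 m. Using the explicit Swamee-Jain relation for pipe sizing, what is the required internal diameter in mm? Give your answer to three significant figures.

D ≈ 366 mm

Swamee-Jain (Type III): D = 0.66·[ε^1.25·(LQ²/(gh_f))^4.75 + ν·Q^9.4·(L/(gh_f))^5.2]^0.04
LQ²/(gh_f) = 0.5549; L/(gh_f) = 16.75
Term 1 = ε^1.25·(…)^4.75 = 3.20×10^-9; Term 2 = ν·Q^9.4·(…)^5.2 = 3.90×10^-7
D = 0.66·(3.20×10^-9 + 3.90×10^-7)^0.04 = 0.3659 m = 366 mm
Check: V = 1.73 m/s, Re = 4.17×10^5, f = 0.01359, h_f = 14.6 m ≈ 15.7 m ✓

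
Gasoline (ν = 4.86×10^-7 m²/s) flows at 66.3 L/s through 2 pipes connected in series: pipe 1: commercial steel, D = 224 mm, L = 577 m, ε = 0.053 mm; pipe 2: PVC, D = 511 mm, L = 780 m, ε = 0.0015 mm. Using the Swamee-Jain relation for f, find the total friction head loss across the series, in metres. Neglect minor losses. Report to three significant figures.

Pipe 1: V = 1.682 m/s, Re = 7.75×10^5, ε/D = 2.37×10^-4, f = 0.01537, h_1 = f(L/D)V²/2g = 5.712 m
Pipe 2: V = 0.3233 m/s, Re = 3.40×10^5, ε/D = 2.94×10^-6, f = 0.01408, h_2 = f(L/D)V²/2g = 0.1145 m
Series → Q common, losses add: H = Σh = 5.826 m

H ≈ 5.83 m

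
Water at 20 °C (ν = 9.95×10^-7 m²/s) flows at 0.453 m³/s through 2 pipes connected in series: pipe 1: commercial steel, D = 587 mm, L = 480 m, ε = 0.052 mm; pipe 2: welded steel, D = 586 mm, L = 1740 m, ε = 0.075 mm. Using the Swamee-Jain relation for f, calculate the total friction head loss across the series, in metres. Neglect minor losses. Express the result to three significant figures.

Pipe 1: V = 1.674 m/s, Re = 9.88×10^5, ε/D = 8.86×10^-5, f = 0.01335, h_1 = f(L/D)V²/2g = 1.559 m
Pipe 2: V = 1.680 m/s, Re = 9.89×10^5, ε/D = 1.28×10^-4, f = 0.01391, h_2 = f(L/D)V²/2g = 5.940 m
Series → Q common, losses add: H = Σh = 7.499 m

H ≈ 7.50 m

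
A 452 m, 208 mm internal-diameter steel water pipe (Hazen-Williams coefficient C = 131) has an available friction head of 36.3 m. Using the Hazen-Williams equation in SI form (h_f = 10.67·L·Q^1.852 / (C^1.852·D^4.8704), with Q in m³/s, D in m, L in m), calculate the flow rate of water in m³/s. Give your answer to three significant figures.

Q ≈ 0.150 m³/s

Rearranging: Q = [h_f·C^1.852·D^4.8704 / (10.67·L)]^(1/1.852)
Q = [36.3·131^1.852·0.208^4.8704 / (10.67·452)]^0.540 = 0.1504 m³/s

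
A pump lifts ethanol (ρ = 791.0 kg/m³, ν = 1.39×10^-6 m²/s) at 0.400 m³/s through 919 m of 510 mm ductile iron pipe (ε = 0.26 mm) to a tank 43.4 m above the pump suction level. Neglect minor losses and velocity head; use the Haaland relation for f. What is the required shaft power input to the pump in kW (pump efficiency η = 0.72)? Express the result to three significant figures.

V = 4Q/(πD²) = 1.958 m/s; Re = 7.18×10^5; ε/D = 5.10×10^-4; f = 0.01740
h_f = f(L/D)V²/2g = 6.127 m
Total head H = z + h_f = 43.4 + 6.127 = 49.53 m
P_hyd = ρgQH = 791.0·9.81·0.400·49.53 = 153.7 kW
P_shaft = P_hyd/η = 153.7/0.72 = 213.5 kW

P_shaft ≈ 214 kW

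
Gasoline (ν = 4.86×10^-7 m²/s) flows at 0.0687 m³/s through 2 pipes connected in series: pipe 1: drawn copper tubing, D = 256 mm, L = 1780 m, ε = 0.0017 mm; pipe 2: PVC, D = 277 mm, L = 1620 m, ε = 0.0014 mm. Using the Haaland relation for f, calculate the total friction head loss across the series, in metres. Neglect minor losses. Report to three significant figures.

H ≈ 12.7 m

Pipe 1: V = 1.335 m/s, Re = 7.03×10^5, ε/D = 6.64×10^-6, f = 0.01240, h_1 = f(L/D)V²/2g = 7.825 m
Pipe 2: V = 1.140 m/s, Re = 6.50×10^5, ε/D = 5.05×10^-6, f = 0.01254, h_2 = f(L/D)V²/2g = 4.857 m
Series → Q common, losses add: H = Σh = 12.68 m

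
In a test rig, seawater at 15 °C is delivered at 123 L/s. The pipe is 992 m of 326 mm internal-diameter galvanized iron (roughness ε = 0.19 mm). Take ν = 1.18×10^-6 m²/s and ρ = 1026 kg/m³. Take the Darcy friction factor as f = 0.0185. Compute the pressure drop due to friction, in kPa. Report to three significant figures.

V = 4Q/(πD²) = 4·0.123/(π·0.326²) = 1.474 m/s
h_f = f(L/D)V²/(2g) = 0.01850·(992/0.326)·1.474²/(2·9.81) = 6.231 m
Δp = ρg·h_f = 1026·9.81·6.231 = 62.71 kPa

Δp ≈ 62.7 kPa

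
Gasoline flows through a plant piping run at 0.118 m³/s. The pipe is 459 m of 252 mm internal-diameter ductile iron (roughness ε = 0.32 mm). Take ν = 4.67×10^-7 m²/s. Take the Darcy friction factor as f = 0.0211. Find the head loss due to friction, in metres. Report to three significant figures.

h_f ≈ 11.0 m

V = 4Q/(πD²) = 4·0.118/(π·0.252²) = 2.366 m/s
h_f = f(L/D)V²/(2g) = 0.02110·(459/0.252)·2.366²/(2·9.81) = 10.96 m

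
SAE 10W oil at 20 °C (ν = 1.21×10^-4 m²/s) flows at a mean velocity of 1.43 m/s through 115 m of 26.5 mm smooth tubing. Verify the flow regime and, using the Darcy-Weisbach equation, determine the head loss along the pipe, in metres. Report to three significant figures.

Re = VD/ν = 1.43·0.02650/1.21×10^-4 = 313 → laminar (Re < 2300)
f = 64/Re = 0.2044
h_f = f(L/D)V²/(2g) = 0.2044·(115/0.02650)·1.43²/(2·9.81) = 92.43 m

h_f ≈ 92.4 m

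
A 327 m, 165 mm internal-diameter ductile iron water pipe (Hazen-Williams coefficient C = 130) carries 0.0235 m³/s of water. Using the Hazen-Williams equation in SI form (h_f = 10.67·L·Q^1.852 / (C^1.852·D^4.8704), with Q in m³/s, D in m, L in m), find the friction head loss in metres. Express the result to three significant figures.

h_f ≈ 2.64 m

h_f = 10.67·327·0.0235^1.852 / (130^1.852·0.165^4.8704) = 2.643 m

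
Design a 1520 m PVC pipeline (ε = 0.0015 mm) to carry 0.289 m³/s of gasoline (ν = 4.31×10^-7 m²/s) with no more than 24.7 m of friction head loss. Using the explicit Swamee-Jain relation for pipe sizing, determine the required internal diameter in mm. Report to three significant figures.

D ≈ 338 mm

Swamee-Jain (Type III): D = 0.66·[ε^1.25·(LQ²/(gh_f))^4.75 + ν·Q^9.4·(L/(gh_f))^5.2]^0.04
LQ²/(gh_f) = 0.5239; L/(gh_f) = 6.273
Term 1 = ε^1.25·(…)^4.75 = 2.44×10^-9; Term 2 = ν·Q^9.4·(…)^5.2 = 5.17×10^-8
D = 0.66·(2.44×10^-9 + 5.17×10^-8)^0.04 = 0.3380 m = 338 mm
Check: V = 3.22 m/s, Re = 2.53×10^6, f = 0.01019, h_f = 24.2 m ≈ 24.7 m ✓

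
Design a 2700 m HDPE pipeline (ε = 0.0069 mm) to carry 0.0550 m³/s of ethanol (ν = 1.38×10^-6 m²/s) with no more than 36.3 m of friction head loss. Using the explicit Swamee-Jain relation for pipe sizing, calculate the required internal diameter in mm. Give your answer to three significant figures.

Swamee-Jain (Type III): D = 0.66·[ε^1.25·(LQ²/(gh_f))^4.75 + ν·Q^9.4·(L/(gh_f))^5.2]^0.04
LQ²/(gh_f) = 0.02294; L/(gh_f) = 7.582
Term 1 = ε^1.25·(…)^4.75 = 5.77×10^-15; Term 2 = ν·Q^9.4·(…)^5.2 = 7.48×10^-14
D = 0.66·(5.77×10^-15 + 7.48×10^-14)^0.04 = 0.1976 m = 198 mm
Check: V = 1.79 m/s, Re = 2.57×10^5, f = 0.01517, h_f = 34.0 m ≈ 36.3 m ✓

D ≈ 198 mm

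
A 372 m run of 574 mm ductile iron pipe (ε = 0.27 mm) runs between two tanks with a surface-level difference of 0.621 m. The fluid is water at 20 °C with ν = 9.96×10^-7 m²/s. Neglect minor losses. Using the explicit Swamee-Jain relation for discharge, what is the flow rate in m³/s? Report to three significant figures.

Swamee-Jain (Type II): Q = -0.965·√(gD⁵h_f/L)·ln[ε/(3.7D) + √(3.17ν²L/(gD³h_f))]
√(gD⁵h_f/L) = √(9.81·0.574⁵·0.621/372) = 0.03194
ε/(3.7D) = 1.27×10^-4; √(3.17ν²L/(gD³h_f)) = 3.19×10^-5
Q = -0.965·0.03194·ln(1.590×10^-4) = 0.2696 m³/s
Check: V = 1.04 m/s, Re = 6.00×10^5, f = 0.01743, h_f = 0.625 m ≈ 0.621 m ✓

Q ≈ 0.270 m³/s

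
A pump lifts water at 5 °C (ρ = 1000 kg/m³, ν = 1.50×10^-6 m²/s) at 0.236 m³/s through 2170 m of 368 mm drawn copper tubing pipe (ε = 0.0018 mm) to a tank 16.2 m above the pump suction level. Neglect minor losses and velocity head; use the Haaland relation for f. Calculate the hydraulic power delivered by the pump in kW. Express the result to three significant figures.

P_hyd ≈ 81.8 kW

V = 4Q/(πD²) = 2.219 m/s; Re = 5.44×10^5; ε/D = 4.89×10^-6; f = 0.01292
h_f = f(L/D)V²/2g = 19.12 m
Total head H = z + h_f = 16.2 + 19.12 = 35.32 m
P_hyd = ρgQH = 1000·9.81·0.236·35.32 = 81.78 kW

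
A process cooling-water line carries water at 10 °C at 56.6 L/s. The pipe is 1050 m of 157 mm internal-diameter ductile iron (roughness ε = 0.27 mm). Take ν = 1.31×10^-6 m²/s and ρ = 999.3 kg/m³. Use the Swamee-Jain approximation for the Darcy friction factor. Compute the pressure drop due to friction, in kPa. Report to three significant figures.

Δp ≈ 663 kPa

V = 4Q/(πD²) = 4·0.0566/(π·0.157²) = 2.924 m/s
Re = VD/ν = 2.924·0.157/1.31×10^-6 = 3.50×10^5 → turbulent
ε/D = 0.27/157 = 0.00172
Swamee-Jain: f = 0.02322
h_f = f(L/D)V²/(2g) = 0.02322·(1050/0.157)·2.924²/(2·9.81) = 67.66 m
Δp = ρg·h_f = 999.3·9.81·67.66 = 663.3 kPa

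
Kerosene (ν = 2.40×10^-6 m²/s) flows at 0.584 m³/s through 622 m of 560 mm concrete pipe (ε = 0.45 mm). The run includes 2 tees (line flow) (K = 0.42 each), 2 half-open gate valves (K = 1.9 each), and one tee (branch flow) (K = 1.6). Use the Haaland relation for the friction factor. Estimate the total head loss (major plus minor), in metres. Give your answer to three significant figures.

H_L ≈ 7.91 m

V = 4Q/(πD²) = 2.371 m/s; V²/2g = 0.2865 m
Re = 5.53×10^5, ε/D = 8.04×10^-4 → f = 0.01922 (Haaland)
Major: h_f = f(L/D)·V²/2g = 0.01922·1111·0.2865 = 6.117 m
Minor: ΣK = 6.24; h_m = ΣK·V²/2g = 1.788 m
Total H_L = 6.117 + 1.788 = 7.905 m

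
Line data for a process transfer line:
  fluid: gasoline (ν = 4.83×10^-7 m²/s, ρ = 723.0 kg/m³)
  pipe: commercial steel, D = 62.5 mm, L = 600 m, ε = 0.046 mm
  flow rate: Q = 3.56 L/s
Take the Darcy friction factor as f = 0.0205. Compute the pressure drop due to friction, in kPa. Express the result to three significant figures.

V = 4Q/(πD²) = 4·0.00356/(π·0.0625²) = 1.160 m/s
h_f = f(L/D)V²/(2g) = 0.02050·(600/0.0625)·1.160²/(2·9.81) = 13.51 m
Δp = ρg·h_f = 723.0·9.81·13.51 = 95.79 kPa

Δp ≈ 95.8 kPa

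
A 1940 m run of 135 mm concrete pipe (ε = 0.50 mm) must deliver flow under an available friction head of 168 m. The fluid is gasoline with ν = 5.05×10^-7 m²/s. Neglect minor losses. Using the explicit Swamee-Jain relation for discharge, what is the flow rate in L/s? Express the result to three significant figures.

Q ≈ 41.0 L/s

Swamee-Jain (Type II): Q = -0.965·√(gD⁵h_f/L)·ln[ε/(3.7D) + √(3.17ν²L/(gD³h_f))]
√(gD⁵h_f/L) = √(9.81·0.135⁵·168/1940) = 0.006172
ε/(3.7D) = 0.00100; √(3.17ν²L/(gD³h_f)) = 1.97×10^-5
Q = -0.965·0.006172·ln(0.001021) = 0.04102 m³/s
Check: V = 2.87 m/s, Re = 7.66×10^5, f = 0.02802, h_f = 169 m ≈ 168 m ✓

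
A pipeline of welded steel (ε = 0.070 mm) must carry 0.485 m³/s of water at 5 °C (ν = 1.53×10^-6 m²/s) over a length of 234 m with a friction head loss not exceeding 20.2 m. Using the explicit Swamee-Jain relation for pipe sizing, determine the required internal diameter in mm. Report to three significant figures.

D ≈ 324 mm

Swamee-Jain (Type III): D = 0.66·[ε^1.25·(LQ²/(gh_f))^4.75 + ν·Q^9.4·(L/(gh_f))^5.2]^0.04
LQ²/(gh_f) = 0.2778; L/(gh_f) = 1.181
Term 1 = ε^1.25·(…)^4.75 = 1.46×10^-8; Term 2 = ν·Q^9.4·(…)^5.2 = 4.04×10^-9
D = 0.66·(1.46×10^-8 + 4.04×10^-9)^0.04 = 0.3238 m = 324 mm
Check: V = 5.89 m/s, Re = 1.25×10^6, f = 0.01478, h_f = 18.9 m ≈ 20.2 m ✓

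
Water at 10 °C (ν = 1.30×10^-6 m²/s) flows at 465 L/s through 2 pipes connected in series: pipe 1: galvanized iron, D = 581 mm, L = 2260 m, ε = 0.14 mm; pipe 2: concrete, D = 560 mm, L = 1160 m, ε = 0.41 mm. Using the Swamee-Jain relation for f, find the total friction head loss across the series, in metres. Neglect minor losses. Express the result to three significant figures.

Pipe 1: V = 1.754 m/s, Re = 7.84×10^5, ε/D = 2.41×10^-4, f = 0.01540, h_1 = f(L/D)V²/2g = 9.394 m
Pipe 2: V = 1.888 m/s, Re = 8.13×10^5, ε/D = 7.32×10^-4, f = 0.01880, h_2 = f(L/D)V²/2g = 7.073 m
Series → Q common, losses add: H = Σh = 16.47 m

H ≈ 16.5 m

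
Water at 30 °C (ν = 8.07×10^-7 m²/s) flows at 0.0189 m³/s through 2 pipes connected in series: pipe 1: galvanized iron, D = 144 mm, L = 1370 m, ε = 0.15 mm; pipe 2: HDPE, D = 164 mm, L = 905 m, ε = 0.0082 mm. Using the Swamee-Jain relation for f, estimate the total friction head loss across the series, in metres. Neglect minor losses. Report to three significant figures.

Pipe 1: V = 1.161 m/s, Re = 2.07×10^5, ε/D = 0.00104, f = 0.02131, h_1 = f(L/D)V²/2g = 13.92 m
Pipe 2: V = 0.8947 m/s, Re = 1.82×10^5, ε/D = 5.00×10^-5, f = 0.01625, h_2 = f(L/D)V²/2g = 3.658 m
Series → Q common, losses add: H = Σh = 17.58 m

H ≈ 17.6 m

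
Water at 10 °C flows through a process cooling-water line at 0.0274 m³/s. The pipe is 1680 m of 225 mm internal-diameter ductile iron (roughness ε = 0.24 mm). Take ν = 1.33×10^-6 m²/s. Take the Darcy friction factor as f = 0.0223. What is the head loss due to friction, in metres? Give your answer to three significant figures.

V = 4Q/(πD²) = 4·0.0274/(π·0.225²) = 0.6891 m/s
h_f = f(L/D)V²/(2g) = 0.02230·(1680/0.225)·0.6891²/(2·9.81) = 4.030 m

h_f ≈ 4.03 m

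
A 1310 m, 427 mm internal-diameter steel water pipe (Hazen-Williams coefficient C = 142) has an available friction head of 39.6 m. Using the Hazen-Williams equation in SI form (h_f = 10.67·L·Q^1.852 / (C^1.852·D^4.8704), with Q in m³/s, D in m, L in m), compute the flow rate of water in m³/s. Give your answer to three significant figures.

Rearranging: Q = [h_f·C^1.852·D^4.8704 / (10.67·L)]^(1/1.852)
Q = [39.6·142^1.852·0.427^4.8704 / (10.67·1310)]^0.540 = 0.6378 m³/s

Q ≈ 0.638 m³/s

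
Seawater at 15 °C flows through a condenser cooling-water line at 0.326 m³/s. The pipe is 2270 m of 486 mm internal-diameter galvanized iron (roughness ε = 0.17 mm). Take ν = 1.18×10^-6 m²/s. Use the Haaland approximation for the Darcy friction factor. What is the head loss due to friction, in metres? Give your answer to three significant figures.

V = 4Q/(πD²) = 4·0.326/(π·0.486²) = 1.757 m/s
Re = VD/ν = 1.757·0.486/1.18×10^-6 = 7.24×10^5 → turbulent
ε/D = 0.17/486 = 3.50×10^-4
Haaland: f = 0.01624
h_f = f(L/D)V²/(2g) = 0.01624·(2270/0.486)·1.757²/(2·9.81) = 11.94 m

h_f ≈ 11.9 m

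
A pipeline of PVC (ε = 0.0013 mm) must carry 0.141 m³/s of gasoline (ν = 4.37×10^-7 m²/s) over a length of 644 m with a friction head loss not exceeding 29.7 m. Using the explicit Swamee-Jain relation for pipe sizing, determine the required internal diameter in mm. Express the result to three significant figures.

Swamee-Jain (Type III): D = 0.66·[ε^1.25·(LQ²/(gh_f))^4.75 + ν·Q^9.4·(L/(gh_f))^5.2]^0.04
LQ²/(gh_f) = 0.04394; L/(gh_f) = 2.210
Term 1 = ε^1.25·(…)^4.75 = 1.57×10^-14; Term 2 = ν·Q^9.4·(…)^5.2 = 2.72×10^-13
D = 0.66·(1.57×10^-14 + 2.72×10^-13)^0.04 = 0.2079 m = 208 mm
Check: V = 4.15 m/s, Re = 1.98×10^6, f = 0.01062, h_f = 28.9 m ≈ 29.7 m ✓

D ≈ 208 mm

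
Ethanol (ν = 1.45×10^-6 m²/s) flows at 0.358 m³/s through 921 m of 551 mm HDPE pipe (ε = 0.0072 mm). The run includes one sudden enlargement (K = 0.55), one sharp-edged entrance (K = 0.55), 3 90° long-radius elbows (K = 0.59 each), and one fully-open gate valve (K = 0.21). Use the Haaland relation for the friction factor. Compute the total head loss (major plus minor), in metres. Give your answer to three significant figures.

V = 4Q/(πD²) = 1.501 m/s; V²/2g = 0.1149 m
Re = 5.71×10^5, ε/D = 1.31×10^-5 → f = 0.01292 (Haaland)
Major: h_f = f(L/D)·V²/2g = 0.01292·1672·0.1149 = 2.482 m
Minor: ΣK = 3.08; h_m = ΣK·V²/2g = 0.3539 m
Total H_L = 2.482 + 0.3539 = 2.836 m

H_L ≈ 2.84 m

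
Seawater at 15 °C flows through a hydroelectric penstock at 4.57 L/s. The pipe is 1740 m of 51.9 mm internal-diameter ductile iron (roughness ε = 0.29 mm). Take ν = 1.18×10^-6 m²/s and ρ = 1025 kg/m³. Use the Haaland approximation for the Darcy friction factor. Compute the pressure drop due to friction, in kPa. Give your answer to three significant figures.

V = 4Q/(πD²) = 4·0.00457/(π·0.0519²) = 2.160 m/s
Re = VD/ν = 2.160·0.0519/1.18×10^-6 = 9.50×10^4 → turbulent
ε/D = 0.29/51.9 = 0.00559
Haaland: f = 0.03231
h_f = f(L/D)V²/(2g) = 0.03231·(1740/0.0519)·2.160²/(2·9.81) = 257.7 m
Δp = ρg·h_f = 1025·9.81·257.7 = 2591 kPa

Δp ≈ 2590 kPa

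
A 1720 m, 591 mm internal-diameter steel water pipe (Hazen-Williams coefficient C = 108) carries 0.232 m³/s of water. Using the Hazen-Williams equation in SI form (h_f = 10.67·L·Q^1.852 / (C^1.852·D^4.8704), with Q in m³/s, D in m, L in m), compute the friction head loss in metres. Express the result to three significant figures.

h_f ≈ 2.72 m

h_f = 10.67·1720·0.232^1.852 / (108^1.852·0.591^4.8704) = 2.724 m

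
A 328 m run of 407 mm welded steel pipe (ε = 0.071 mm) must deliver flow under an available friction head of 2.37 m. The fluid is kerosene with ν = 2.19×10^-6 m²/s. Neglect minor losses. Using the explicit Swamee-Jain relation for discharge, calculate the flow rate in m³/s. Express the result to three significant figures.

Swamee-Jain (Type II): Q = -0.965·√(gD⁵h_f/L)·ln[ε/(3.7D) + √(3.17ν²L/(gD³h_f))]
√(gD⁵h_f/L) = √(9.81·0.407⁵·2.37/328) = 0.02814
ε/(3.7D) = 4.71×10^-5; √(3.17ν²L/(gD³h_f)) = 5.64×10^-5
Q = -0.965·0.02814·ln(1.036×10^-4) = 0.2491 m³/s
Check: V = 1.91 m/s, Re = 3.56×10^5, f = 0.01579, h_f = 2.38 m ≈ 2.37 m ✓

Q ≈ 0.249 m³/s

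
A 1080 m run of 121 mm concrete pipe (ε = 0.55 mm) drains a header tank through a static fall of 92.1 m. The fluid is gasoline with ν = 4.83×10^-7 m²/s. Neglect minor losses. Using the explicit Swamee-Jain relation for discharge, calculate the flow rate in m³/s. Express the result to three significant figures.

Swamee-Jain (Type II): Q = -0.965·√(gD⁵h_f/L)·ln[ε/(3.7D) + √(3.17ν²L/(gD³h_f))]
√(gD⁵h_f/L) = √(9.81·0.121⁵·92.1/1080) = 0.004658
ε/(3.7D) = 0.00123; √(3.17ν²L/(gD³h_f)) = 2.23×10^-5
Q = -0.965·0.004658·ln(0.001251) = 0.03005 m³/s
Check: V = 2.61 m/s, Re = 6.55×10^5, f = 0.02975, h_f = 92.4 m ≈ 92.1 m ✓

Q ≈ 0.0300 m³/s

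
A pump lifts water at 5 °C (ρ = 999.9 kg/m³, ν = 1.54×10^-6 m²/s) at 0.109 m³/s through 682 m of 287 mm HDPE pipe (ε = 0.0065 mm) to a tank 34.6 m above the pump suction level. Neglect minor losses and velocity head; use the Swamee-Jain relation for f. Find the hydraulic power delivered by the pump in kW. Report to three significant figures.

P_hyd ≈ 42.3 kW

V = 4Q/(πD²) = 1.685 m/s; Re = 3.14×10^5; ε/D = 2.26×10^-5; f = 0.01452
h_f = f(L/D)V²/2g = 4.993 m
Total head H = z + h_f = 34.6 + 4.993 = 39.59 m
P_hyd = ρgQH = 999.9·9.81·0.109·39.59 = 42.33 kW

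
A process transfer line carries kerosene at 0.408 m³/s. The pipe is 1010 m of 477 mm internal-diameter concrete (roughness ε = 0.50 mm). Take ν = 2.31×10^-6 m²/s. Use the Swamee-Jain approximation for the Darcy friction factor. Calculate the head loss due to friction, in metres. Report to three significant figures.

V = 4Q/(πD²) = 4·0.408/(π·0.477²) = 2.283 m/s
Re = VD/ν = 2.283·0.477/2.31×10^-6 = 4.71×10^5 → turbulent
ε/D = 0.50/477 = 0.00105
Swamee-Jain: f = 0.02060
h_f = f(L/D)V²/(2g) = 0.02060·(1010/0.477)·2.283²/(2·9.81) = 11.59 m

h_f ≈ 11.6 m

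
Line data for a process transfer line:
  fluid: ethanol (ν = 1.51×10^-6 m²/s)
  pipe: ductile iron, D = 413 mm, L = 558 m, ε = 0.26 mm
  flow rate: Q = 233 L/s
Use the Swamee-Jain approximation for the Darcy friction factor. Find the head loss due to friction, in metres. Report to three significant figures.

h_f ≈ 3.87 m

V = 4Q/(πD²) = 4·0.233/(π·0.413²) = 1.739 m/s
Re = VD/ν = 1.739·0.413/1.51×10^-6 = 4.76×10^5 → turbulent
ε/D = 0.26/413 = 6.30×10^-4
Swamee-Jain: f = 0.01858
h_f = f(L/D)V²/(2g) = 0.01858·(558/0.413)·1.739²/(2·9.81) = 3.871 m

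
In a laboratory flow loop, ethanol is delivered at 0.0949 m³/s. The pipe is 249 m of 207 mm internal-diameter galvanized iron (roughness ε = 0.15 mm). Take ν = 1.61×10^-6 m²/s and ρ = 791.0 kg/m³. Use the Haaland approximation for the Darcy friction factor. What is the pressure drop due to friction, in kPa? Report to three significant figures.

Δp ≈ 72.3 kPa

V = 4Q/(πD²) = 4·0.0949/(π·0.207²) = 2.820 m/s
Re = VD/ν = 2.820·0.207/1.61×10^-6 = 3.63×10^5 → turbulent
ε/D = 0.15/207 = 7.25×10^-4
Haaland: f = 0.01910
h_f = f(L/D)V²/(2g) = 0.01910·(249/0.207)·2.820²/(2·9.81) = 9.313 m
Δp = ρg·h_f = 791.0·9.81·9.313 = 72.27 kPa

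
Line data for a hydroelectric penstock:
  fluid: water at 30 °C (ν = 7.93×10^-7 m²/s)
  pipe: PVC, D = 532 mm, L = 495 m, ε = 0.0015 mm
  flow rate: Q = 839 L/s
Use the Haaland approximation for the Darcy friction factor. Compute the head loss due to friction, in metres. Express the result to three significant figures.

h_f ≈ 6.80 m

V = 4Q/(πD²) = 4·0.839/(π·0.532²) = 3.774 m/s
Re = VD/ν = 3.774·0.532/7.93×10^-7 = 2.53×10^6 → turbulent
ε/D = 0.0015/532 = 2.82×10^-6
Haaland: f = 0.01006
h_f = f(L/D)V²/(2g) = 0.01006·(495/0.532)·3.774²/(2·9.81) = 6.795 m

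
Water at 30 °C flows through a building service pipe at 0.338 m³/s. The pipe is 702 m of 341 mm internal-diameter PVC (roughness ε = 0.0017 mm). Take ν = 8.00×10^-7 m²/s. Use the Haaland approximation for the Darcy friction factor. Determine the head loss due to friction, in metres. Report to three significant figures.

h_f ≈ 15.6 m

V = 4Q/(πD²) = 4·0.338/(π·0.341²) = 3.701 m/s
Re = VD/ν = 3.701·0.341/8.00×10^-7 = 1.58×10^6 → turbulent
ε/D = 0.0017/341 = 4.99×10^-6
Haaland: f = 0.01086
h_f = f(L/D)V²/(2g) = 0.01086·(702/0.341)·3.701²/(2·9.81) = 15.61 m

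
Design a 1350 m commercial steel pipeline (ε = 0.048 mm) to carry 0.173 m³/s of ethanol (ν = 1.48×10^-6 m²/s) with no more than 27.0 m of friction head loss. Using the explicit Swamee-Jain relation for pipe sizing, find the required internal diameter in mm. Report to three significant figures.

D ≈ 288 mm

Swamee-Jain (Type III): D = 0.66·[ε^1.25·(LQ²/(gh_f))^4.75 + ν·Q^9.4·(L/(gh_f))^5.2]^0.04
LQ²/(gh_f) = 0.1525; L/(gh_f) = 5.097
Term 1 = ε^1.25·(…)^4.75 = 5.28×10^-10; Term 2 = ν·Q^9.4·(…)^5.2 = 4.85×10^-10
D = 0.66·(5.28×10^-10 + 4.85×10^-10)^0.04 = 0.2883 m = 288 mm
Check: V = 2.65 m/s, Re = 5.16×10^5, f = 0.01514, h_f = 25.4 m ≈ 27.0 m ✓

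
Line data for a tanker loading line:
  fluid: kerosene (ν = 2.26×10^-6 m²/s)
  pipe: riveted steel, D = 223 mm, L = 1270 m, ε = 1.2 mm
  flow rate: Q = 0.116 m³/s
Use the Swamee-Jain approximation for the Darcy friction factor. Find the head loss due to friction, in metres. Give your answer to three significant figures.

V = 4Q/(πD²) = 4·0.116/(π·0.223²) = 2.970 m/s
Re = VD/ν = 2.970·0.223/2.26×10^-6 = 2.93×10^5 → turbulent
ε/D = 1.2/223 = 0.00538
Swamee-Jain: f = 0.03150
h_f = f(L/D)V²/(2g) = 0.03150·(1270/0.223)·2.970²/(2·9.81) = 80.65 m

h_f ≈ 80.7 m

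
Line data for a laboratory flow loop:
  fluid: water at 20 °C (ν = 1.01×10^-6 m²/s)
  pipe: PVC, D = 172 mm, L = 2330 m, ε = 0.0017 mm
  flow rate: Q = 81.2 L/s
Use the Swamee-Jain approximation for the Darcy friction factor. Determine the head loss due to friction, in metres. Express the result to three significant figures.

V = 4Q/(πD²) = 4·0.0812/(π·0.172²) = 3.495 m/s
Re = VD/ν = 3.495·0.172/1.01×10^-6 = 5.95×10^5 → turbulent
ε/D = 0.0017/172 = 9.88×10^-6
Swamee-Jain: f = 0.01287
h_f = f(L/D)V²/(2g) = 0.01287·(2330/0.172)·3.495²/(2·9.81) = 108.5 m

h_f ≈ 109 m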